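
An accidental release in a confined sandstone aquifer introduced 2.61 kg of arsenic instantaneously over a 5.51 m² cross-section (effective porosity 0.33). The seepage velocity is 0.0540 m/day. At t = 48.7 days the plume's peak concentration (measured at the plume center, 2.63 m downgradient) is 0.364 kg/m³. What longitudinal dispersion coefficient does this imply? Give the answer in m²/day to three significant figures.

At the plume center C_max = M/(n_e·A·√(4πDt)), so D = M²/(4πt·(n_e·A·C_max)²).
n_e·A·C_max = 0.33 × 5.51 × 0.364 = 0.6619 kg/m.
D = 2.61²/(4π × 48.7 × 0.6619²) = 0.0254 m²/day.

0.0254 m²/day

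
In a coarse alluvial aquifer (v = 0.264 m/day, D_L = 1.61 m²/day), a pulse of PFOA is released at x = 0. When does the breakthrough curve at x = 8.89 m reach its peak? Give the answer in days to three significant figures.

For the 1D instantaneous-source solution, setting ∂C/∂t = 0 at fixed x gives v²t² + 2Dt − x² = 0, so t = (√(D² + v²x²) − D)/v².
√(D² + v²x²) = √(1.61² + 0.264² × 8.89²) = 2.846; v² = 0.069696.
t = (2.846 − 1.61)/0.069696 = 17.7 days (vs. the pure-advection estimate x/v = 33.7 d).

17.7 days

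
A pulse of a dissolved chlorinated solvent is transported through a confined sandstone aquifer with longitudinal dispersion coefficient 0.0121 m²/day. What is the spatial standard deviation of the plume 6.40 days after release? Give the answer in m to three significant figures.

0.394 m

Dispersive spreading gives a Gaussian with σ² = 2Dt; advection only shifts the center.
σ = √(2 × 0.0121 × 6.40) = 0.394 m.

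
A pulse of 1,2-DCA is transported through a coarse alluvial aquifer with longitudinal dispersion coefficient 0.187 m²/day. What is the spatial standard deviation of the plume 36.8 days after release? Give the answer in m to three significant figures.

3.71 m

Dispersive spreading gives a Gaussian with σ² = 2Dt; advection only shifts the center.
σ = √(2 × 0.187 × 36.8) = 3.71 m.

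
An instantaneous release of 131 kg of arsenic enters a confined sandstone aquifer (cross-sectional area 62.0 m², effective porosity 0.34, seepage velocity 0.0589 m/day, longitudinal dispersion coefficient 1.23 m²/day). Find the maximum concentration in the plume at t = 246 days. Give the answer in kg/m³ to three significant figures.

The peak of an instantaneous 1D plume sits at x = vt; there the Gaussian factor is 1 and C_max = M/(n_e·A·√(4πDt)), where n_e·A is the pore area the mass is dissolved in.
√(4πDt) = √(4π × 1.23 × 246) = 61.66 m, so C_max = 131/(0.34 × 62.0 × 61.66) = 0.101 kg/m³.

0.101 kg/m³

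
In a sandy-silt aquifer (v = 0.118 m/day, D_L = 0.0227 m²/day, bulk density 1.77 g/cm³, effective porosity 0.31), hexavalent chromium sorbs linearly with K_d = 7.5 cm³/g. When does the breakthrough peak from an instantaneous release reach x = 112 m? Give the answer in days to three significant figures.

41500 days

Retardation factor R = 1 + ρ_b·K_d/n = 1 + 1.77 × 7.5/0.31 = 43.82.
Sorption retards both mechanisms: v_R = v/R = 0.002693 m/day, D_R = D/R = 0.0005180 m²/day.
Peak time from v_R²t² + 2D_R t − x² = 0: t = (√(D_R² + v_R²x²) − D_R)/v_R².
√(D_R² + v_R²x²) = √(0.0005180² + 0.002693² × 112²) = 0.3016; v_R² = 7.252e-06.
t = (0.3016 − 0.0005180)/7.252e-06 = 41500 days.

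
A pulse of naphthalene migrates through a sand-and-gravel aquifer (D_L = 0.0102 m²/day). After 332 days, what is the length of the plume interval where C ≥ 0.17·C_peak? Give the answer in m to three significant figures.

9.80 m

The plume is Gaussian with σ = √(2Dt) = √(2 × 0.0102 × 332) = 2.602 m.
C/C_peak = exp(−Δx²/(2σ²)) = 0.17 ⇒ Δx = σ·√(−2 ln 0.17) = 2.602 × 1.883 = 4.900 m.
Width = 2Δx = 9.80 m.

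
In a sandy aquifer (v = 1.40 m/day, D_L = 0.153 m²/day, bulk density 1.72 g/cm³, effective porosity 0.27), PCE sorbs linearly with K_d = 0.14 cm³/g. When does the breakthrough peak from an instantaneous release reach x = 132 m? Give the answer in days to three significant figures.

178 days

Retardation factor R = 1 + ρ_b·K_d/n = 1 + 1.72 × 0.14/0.27 = 1.892.
Sorption retards both mechanisms: v_R = v/R = 0.7400 m/day, D_R = D/R = 0.08087 m²/day.
Peak time from v_R²t² + 2D_R t − x² = 0: t = (√(D_R² + v_R²x²) − D_R)/v_R².
√(D_R² + v_R²x²) = √(0.08087² + 0.7400² × 132²) = 97.68; v_R² = 0.5476.
t = (97.68 − 0.08087)/0.5476 = 178 days.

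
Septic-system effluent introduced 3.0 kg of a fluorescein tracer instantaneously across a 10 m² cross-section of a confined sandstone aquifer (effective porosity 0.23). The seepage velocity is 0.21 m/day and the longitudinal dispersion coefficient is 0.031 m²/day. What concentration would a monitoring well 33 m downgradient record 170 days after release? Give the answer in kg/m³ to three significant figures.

0.113 kg/m³

For an instantaneous plane source, C(x,t) = M/(n_e·A·√(4πDt)) · exp(−(x−vt)²/(4Dt)), with n_e·A the pore (flow) area.
Plume center vt = 0.21 × 170 = 35.7 m, so the well at 33 m is 2.7 m upgradient of the peak.
√(4πDt) = 8.138 m, giving peak height M/(n_e·A·√(4πDt)) = 3.0/(0.23 × 10 × 8.138) = 0.1603 kg/m³.
(x−vt)²/(4Dt) = (-2.7)²/(4 × 0.031 × 170) = 0.3458; exp(−0.3458) = 0.7077.
C = 0.1603 × 0.7077 = 0.113 kg/m³.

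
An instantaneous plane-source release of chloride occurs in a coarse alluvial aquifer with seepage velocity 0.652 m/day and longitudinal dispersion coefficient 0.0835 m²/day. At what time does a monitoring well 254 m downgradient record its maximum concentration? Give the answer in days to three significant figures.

For the 1D instantaneous-source solution, setting ∂C/∂t = 0 at fixed x gives v²t² + 2Dt − x² = 0, so t = (√(D² + v²x²) − D)/v².
√(D² + v²x²) = √(0.0835² + 0.652² × 254²) = 165.6; v² = 0.425104.
t = (165.6 − 0.0835)/0.425104 = 389 days (vs. the pure-advection estimate x/v = 390 d).

389 days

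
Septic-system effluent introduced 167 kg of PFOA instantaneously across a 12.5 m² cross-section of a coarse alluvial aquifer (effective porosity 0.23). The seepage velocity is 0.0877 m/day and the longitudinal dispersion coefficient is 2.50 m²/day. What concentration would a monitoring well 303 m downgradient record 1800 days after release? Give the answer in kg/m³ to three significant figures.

For an instantaneous plane source, C(x,t) = M/(n_e·A·√(4πDt)) · exp(−(x−vt)²/(4Dt)), with n_e·A the pore (flow) area.
Plume center vt = 0.0877 × 1800 = 157.86 m, so the well at 303 m is 145.14 m downgradient of the peak.
√(4πDt) = 237.8 m, giving peak height M/(n_e·A·√(4πDt)) = 167/(0.23 × 12.5 × 237.8) = 0.2443 kg/m³.
(x−vt)²/(4Dt) = (145.14)²/(4 × 2.50 × 1800) = 1.170; exp(−1.170) = 0.3104.
C = 0.2443 × 0.3104 = 0.0758 kg/m³.

0.0758 kg/m³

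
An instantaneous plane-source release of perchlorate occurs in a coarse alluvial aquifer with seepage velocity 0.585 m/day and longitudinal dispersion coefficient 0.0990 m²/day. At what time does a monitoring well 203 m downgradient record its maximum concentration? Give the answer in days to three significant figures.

For the 1D instantaneous-source solution, setting ∂C/∂t = 0 at fixed x gives v²t² + 2Dt − x² = 0, so t = (√(D² + v²x²) − D)/v².
√(D² + v²x²) = √(0.0990² + 0.585² × 203²) = 118.8; v² = 0.342225.
t = (118.8 − 0.0990)/0.342225 = 347 days (vs. the pure-advection estimate x/v = 347 d).

347 days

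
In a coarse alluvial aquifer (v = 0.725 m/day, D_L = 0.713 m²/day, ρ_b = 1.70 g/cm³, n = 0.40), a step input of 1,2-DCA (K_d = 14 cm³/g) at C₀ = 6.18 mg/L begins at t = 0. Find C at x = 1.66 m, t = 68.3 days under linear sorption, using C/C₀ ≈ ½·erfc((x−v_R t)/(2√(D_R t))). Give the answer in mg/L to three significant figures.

1.57 mg/L

Retardation factor R = 1 + ρ_b·K_d/n = 1 + 1.70 × 14/0.40 = 60.50.
Sorption retards both mechanisms: v_R = v/R = 0.01198 m/day, D_R = D/R = 0.01179 m²/day.
v_R·t = 0.01198 × 68.3 = 0.818234 m; 2√(D_R t) = 1.795 m; argument = (1.66 − 0.818234)/1.795 = 0.4690.
C = C₀ × ½·erfc(0.4690) = 6.18 × 0.2536 = 1.57 mg/L.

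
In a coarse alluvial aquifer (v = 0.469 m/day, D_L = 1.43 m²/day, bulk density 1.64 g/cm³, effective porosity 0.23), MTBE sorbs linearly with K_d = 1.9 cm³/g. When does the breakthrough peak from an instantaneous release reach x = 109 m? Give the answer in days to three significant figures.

3290 days

Retardation factor R = 1 + ρ_b·K_d/n = 1 + 1.64 × 1.9/0.23 = 14.55.
Sorption retards both mechanisms: v_R = v/R = 0.03223 m/day, D_R = D/R = 0.09828 m²/day.
Peak time from v_R²t² + 2D_R t − x² = 0: t = (√(D_R² + v_R²x²) − D_R)/v_R².
√(D_R² + v_R²x²) = √(0.09828² + 0.03223² × 109²) = 3.514; v_R² = 0.001039.
t = (3.514 − 0.09828)/0.001039 = 3290 days.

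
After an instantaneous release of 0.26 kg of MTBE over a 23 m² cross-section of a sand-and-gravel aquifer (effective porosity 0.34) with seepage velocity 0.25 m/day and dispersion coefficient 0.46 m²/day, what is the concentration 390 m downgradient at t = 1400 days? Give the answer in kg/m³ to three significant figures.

0.000199 kg/m³

For an instantaneous plane source, C(x,t) = M/(n_e·A·√(4πDt)) · exp(−(x−vt)²/(4Dt)), with n_e·A the pore (flow) area.
Plume center vt = 0.25 × 1400 = 350 m, so the well at 390 m is 40 m downgradient of the peak.
√(4πDt) = 89.96 m, giving peak height M/(n_e·A·√(4πDt)) = 0.26/(0.34 × 23 × 89.96) = 0.0003696 kg/m³.
(x−vt)²/(4Dt) = (40)²/(4 × 0.46 × 1400) = 0.6211; exp(−0.6211) = 0.5374.
C = 0.0003696 × 0.5374 = 0.000199 kg/m³.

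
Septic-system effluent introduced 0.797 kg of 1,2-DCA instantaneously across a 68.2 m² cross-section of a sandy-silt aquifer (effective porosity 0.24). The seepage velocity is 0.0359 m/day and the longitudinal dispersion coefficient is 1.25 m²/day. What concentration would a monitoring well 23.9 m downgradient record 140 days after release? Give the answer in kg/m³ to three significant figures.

For an instantaneous plane source, C(x,t) = M/(n_e·A·√(4πDt)) · exp(−(x−vt)²/(4Dt)), with n_e·A the pore (flow) area.
Plume center vt = 0.0359 × 140 = 5.026 m, so the well at 23.9 m is 18.874 m downgradient of the peak.
√(4πDt) = 46.89 m, giving peak height M/(n_e·A·√(4πDt)) = 0.797/(0.24 × 68.2 × 46.89) = 0.001038 kg/m³.
(x−vt)²/(4Dt) = (18.874)²/(4 × 1.25 × 140) = 0.5089; exp(−0.5089) = 0.6012.
C = 0.001038 × 0.6012 = 0.000624 kg/m³.

0.000624 kg/m³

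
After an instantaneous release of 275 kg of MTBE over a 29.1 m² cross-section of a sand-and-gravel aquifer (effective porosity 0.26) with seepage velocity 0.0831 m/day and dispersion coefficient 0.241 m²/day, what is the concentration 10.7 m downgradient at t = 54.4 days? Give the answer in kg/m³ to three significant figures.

For an instantaneous plane source, C(x,t) = M/(n_e·A·√(4πDt)) · exp(−(x−vt)²/(4Dt)), with n_e·A the pore (flow) area.
Plume center vt = 0.0831 × 54.4 = 4.52064 m, so the well at 10.7 m is 6.17936 m downgradient of the peak.
√(4πDt) = 12.84 m, giving peak height M/(n_e·A·√(4πDt)) = 275/(0.26 × 29.1 × 12.84) = 2.831 kg/m³.
(x−vt)²/(4Dt) = (6.17936)²/(4 × 0.241 × 54.4) = 0.7281; exp(−0.7281) = 0.4828.
C = 2.831 × 0.4828 = 1.37 kg/m³.

1.37 kg/m³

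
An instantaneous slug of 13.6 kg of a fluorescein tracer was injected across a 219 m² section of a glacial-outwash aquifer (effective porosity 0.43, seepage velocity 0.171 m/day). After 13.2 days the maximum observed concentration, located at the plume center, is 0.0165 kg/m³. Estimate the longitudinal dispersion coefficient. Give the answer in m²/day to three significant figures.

At the plume center C_max = M/(n_e·A·√(4πDt)), so D = M²/(4πt·(n_e·A·C_max)²).
n_e·A·C_max = 0.43 × 219 × 0.0165 = 1.554 kg/m.
D = 13.6²/(4π × 13.2 × 1.554²) = 0.462 m²/day.

0.462 m²/day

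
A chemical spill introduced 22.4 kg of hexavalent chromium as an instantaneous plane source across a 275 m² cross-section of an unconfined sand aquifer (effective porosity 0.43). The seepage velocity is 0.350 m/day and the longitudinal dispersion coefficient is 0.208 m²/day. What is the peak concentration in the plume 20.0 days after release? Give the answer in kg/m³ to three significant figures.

The peak of an instantaneous 1D plume sits at x = vt; there the Gaussian factor is 1 and C_max = M/(n_e·A·√(4πDt)), where n_e·A is the pore area the mass is dissolved in.
√(4πDt) = √(4π × 0.208 × 20.0) = 7.230 m, so C_max = 22.4/(0.43 × 275 × 7.230) = 0.0262 kg/m³.

0.0262 kg/m³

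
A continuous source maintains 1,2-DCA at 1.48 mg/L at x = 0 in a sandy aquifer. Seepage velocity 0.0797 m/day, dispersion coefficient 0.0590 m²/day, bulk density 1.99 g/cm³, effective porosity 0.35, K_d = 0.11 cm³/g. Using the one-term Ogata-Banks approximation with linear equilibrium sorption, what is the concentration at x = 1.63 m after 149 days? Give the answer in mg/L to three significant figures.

1.42 mg/L

Retardation factor R = 1 + ρ_b·K_d/n = 1 + 1.99 × 0.11/0.35 = 1.625.
Sorption retards both mechanisms: v_R = v/R = 0.04905 m/day, D_R = D/R = 0.03631 m²/day.
v_R·t = 0.04905 × 149 = 7.30845 m; 2√(D_R t) = 4.652 m; argument = (1.63 − 7.30845)/4.652 = -1.221.
C = C₀ × ½·erfc(-1.221) = 1.48 × 0.9579 = 1.42 mg/L.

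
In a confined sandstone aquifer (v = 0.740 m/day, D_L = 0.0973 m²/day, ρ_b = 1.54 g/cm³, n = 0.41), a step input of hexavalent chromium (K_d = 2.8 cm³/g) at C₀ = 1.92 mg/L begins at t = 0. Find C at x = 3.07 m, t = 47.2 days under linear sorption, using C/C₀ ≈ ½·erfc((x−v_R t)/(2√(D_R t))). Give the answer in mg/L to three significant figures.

Retardation factor R = 1 + ρ_b·K_d/n = 1 + 1.54 × 2.8/0.41 = 11.52.
Sorption retards both mechanisms: v_R = v/R = 0.06424 m/day, D_R = D/R = 0.008446 m²/day.
v_R·t = 0.06424 × 47.2 = 3.032128 m; 2√(D_R t) = 1.263 m; argument = (3.07 − 3.032128)/1.263 = 0.02999.
C = C₀ × ½·erfc(0.02999) = 1.92 × 0.4831 = 0.928 mg/L.

0.928 mg/L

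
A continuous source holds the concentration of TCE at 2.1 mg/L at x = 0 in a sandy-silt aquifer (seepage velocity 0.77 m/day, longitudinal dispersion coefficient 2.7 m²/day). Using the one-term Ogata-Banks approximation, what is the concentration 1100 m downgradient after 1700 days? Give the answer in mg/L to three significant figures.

2.07 mg/L

For a continuous step input, C/C₀ ≈ ½·erfc((x−vt)/(2√(Dt))).
vt = 0.77 × 1700 = 1309 m and 2√(Dt) = 2√(2.7 × 1700) = 135.5 m.
Argument (x−vt)/(2√(Dt)) = (1100 − 1309)/135.5 = -1.542; ½·erfc(-1.542) = 0.9854.
C = 2.1 × 0.9854 = 2.07 mg/L.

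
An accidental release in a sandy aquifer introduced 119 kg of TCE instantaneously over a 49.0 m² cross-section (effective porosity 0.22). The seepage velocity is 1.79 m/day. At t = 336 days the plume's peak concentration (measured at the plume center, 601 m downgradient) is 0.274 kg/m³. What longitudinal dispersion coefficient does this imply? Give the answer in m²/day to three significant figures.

0.384 m²/day

At the plume center C_max = M/(n_e·A·√(4πDt)), so D = M²/(4πt·(n_e·A·C_max)²).
n_e·A·C_max = 0.22 × 49.0 × 0.274 = 2.954 kg/m.
D = 119²/(4π × 336 × 2.954²) = 0.384 m²/day.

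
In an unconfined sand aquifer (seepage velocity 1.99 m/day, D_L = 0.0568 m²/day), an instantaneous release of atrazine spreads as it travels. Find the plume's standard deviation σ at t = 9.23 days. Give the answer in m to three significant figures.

Dispersive spreading gives a Gaussian with σ² = 2Dt; advection only shifts the center.
σ = √(2 × 0.0568 × 9.23) = 1.02 m.

1.02 m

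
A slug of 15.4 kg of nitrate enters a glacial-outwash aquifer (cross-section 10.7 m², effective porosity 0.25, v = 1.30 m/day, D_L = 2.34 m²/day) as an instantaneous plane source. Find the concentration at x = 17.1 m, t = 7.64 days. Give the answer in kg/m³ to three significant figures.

0.187 kg/m³

For an instantaneous plane source, C(x,t) = M/(n_e·A·√(4πDt)) · exp(−(x−vt)²/(4Dt)), with n_e·A the pore (flow) area.
Plume center vt = 1.30 × 7.64 = 9.932 m, so the well at 17.1 m is 7.168 m downgradient of the peak.
√(4πDt) = 14.99 m, giving peak height M/(n_e·A·√(4πDt)) = 15.4/(0.25 × 10.7 × 14.99) = 0.3841 kg/m³.
(x−vt)²/(4Dt) = (7.168)²/(4 × 2.34 × 7.64) = 0.7185; exp(−0.7185) = 0.4875.
C = 0.3841 × 0.4875 = 0.187 kg/m³.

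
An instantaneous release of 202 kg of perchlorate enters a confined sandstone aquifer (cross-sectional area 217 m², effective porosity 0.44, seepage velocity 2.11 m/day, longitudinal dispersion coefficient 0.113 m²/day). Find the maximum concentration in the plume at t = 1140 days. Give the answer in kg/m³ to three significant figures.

The peak of an instantaneous 1D plume sits at x = vt; there the Gaussian factor is 1 and C_max = M/(n_e·A·√(4πDt)), where n_e·A is the pore area the mass is dissolved in.
√(4πDt) = √(4π × 0.113 × 1140) = 40.23 m, so C_max = 202/(0.44 × 217 × 40.23) = 0.0526 kg/m³.

0.0526 kg/m³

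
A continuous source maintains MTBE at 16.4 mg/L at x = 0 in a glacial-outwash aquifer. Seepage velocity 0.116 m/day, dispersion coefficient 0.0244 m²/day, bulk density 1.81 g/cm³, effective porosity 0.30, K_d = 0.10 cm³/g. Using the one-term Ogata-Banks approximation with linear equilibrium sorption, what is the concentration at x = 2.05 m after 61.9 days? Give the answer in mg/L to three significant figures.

Retardation factor R = 1 + ρ_b·K_d/n = 1 + 1.81 × 0.10/0.30 = 1.603.
Sorption retards both mechanisms: v_R = v/R = 0.07236 m/day, D_R = D/R = 0.01522 m²/day.
v_R·t = 0.07236 × 61.9 = 4.479084 m; 2√(D_R t) = 1.941 m; argument = (2.05 − 4.479084)/1.941 = -1.251.
C = C₀ × ½·erfc(-1.251) = 16.4 × 0.9616 = 15.8 mg/L.

15.8 mg/L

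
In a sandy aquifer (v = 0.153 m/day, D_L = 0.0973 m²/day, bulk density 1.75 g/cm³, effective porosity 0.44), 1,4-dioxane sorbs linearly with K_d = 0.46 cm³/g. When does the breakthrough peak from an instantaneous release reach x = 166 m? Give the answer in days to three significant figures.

3060 days

Retardation factor R = 1 + ρ_b·K_d/n = 1 + 1.75 × 0.46/0.44 = 2.830.
Sorption retards both mechanisms: v_R = v/R = 0.05406 m/day, D_R = D/R = 0.03438 m²/day.
Peak time from v_R²t² + 2D_R t − x² = 0: t = (√(D_R² + v_R²x²) − D_R)/v_R².
√(D_R² + v_R²x²) = √(0.03438² + 0.05406² × 166²) = 8.974; v_R² = 0.002922.
t = (8.974 − 0.03438)/0.002922 = 3060 days.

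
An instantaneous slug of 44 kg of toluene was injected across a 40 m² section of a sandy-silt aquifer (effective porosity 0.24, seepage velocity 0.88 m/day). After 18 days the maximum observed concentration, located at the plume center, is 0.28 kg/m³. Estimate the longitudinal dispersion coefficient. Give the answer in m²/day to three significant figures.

1.18 m²/day

At the plume center C_max = M/(n_e·A·√(4πDt)), so D = M²/(4πt·(n_e·A·C_max)²).
n_e·A·C_max = 0.24 × 40 × 0.28 = 2.688 kg/m.
D = 44²/(4π × 18 × 2.688²) = 1.18 m²/day.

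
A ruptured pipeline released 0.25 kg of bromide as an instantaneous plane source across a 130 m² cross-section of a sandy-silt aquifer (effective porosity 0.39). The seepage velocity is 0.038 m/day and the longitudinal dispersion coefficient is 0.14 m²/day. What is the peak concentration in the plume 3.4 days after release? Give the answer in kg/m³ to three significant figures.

0.00202 kg/m³

The peak of an instantaneous 1D plume sits at x = vt; there the Gaussian factor is 1 and C_max = M/(n_e·A·√(4πDt)), where n_e·A is the pore area the mass is dissolved in.
√(4πDt) = √(4π × 0.14 × 3.4) = 2.446 m, so C_max = 0.25/(0.39 × 130 × 2.446) = 0.00202 kg/m³.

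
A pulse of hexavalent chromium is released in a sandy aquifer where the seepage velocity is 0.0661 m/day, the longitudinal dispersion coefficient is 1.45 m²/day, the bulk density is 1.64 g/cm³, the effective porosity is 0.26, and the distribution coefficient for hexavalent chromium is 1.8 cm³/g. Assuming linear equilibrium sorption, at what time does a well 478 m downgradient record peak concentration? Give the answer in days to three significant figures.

Retardation factor R = 1 + ρ_b·K_d/n = 1 + 1.64 × 1.8/0.26 = 12.35.
Sorption retards both mechanisms: v_R = v/R = 0.005352 m/day, D_R = D/R = 0.1174 m²/day.
Peak time from v_R²t² + 2D_R t − x² = 0: t = (√(D_R² + v_R²x²) − D_R)/v_R².
√(D_R² + v_R²x²) = √(0.1174² + 0.005352² × 478²) = 2.561; v_R² = 2.864e-05.
t = (2.561 − 0.1174)/2.864e-05 = 85300 days.

85300 days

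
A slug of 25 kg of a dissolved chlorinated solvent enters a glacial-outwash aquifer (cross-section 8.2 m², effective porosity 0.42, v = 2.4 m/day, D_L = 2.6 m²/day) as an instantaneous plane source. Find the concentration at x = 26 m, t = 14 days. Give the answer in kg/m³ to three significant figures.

For an instantaneous plane source, C(x,t) = M/(n_e·A·√(4πDt)) · exp(−(x−vt)²/(4Dt)), with n_e·A the pore (flow) area.
Plume center vt = 2.4 × 14 = 33.6 m, so the well at 26 m is 7.6 m upgradient of the peak.
√(4πDt) = 21.39 m, giving peak height M/(n_e·A·√(4πDt)) = 25/(0.42 × 8.2 × 21.39) = 0.3394 kg/m³.
(x−vt)²/(4Dt) = (-7.6)²/(4 × 2.6 × 14) = 0.3967; exp(−0.3967) = 0.6725.
C = 0.3394 × 0.6725 = 0.228 kg/m³.

0.228 kg/m³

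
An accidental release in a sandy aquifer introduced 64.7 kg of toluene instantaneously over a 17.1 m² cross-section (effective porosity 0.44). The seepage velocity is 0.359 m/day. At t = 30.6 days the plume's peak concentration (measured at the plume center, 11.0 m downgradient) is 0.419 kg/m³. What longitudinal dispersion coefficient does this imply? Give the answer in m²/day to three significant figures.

1.10 m²/day

At the plume center C_max = M/(n_e·A·√(4πDt)), so D = M²/(4πt·(n_e·A·C_max)²).
n_e·A·C_max = 0.44 × 17.1 × 0.419 = 3.153 kg/m.
D = 64.7²/(4π × 30.6 × 3.153²) = 1.10 m²/day.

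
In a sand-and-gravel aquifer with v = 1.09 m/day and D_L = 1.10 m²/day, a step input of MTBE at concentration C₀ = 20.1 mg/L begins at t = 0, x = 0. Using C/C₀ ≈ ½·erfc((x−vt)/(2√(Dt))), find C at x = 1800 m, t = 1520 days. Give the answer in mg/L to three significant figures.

For a continuous step input, C/C₀ ≈ ½·erfc((x−vt)/(2√(Dt))).
vt = 1.09 × 1520 = 1656.8 m and 2√(Dt) = 2√(1.10 × 1520) = 81.78 m.
Argument (x−vt)/(2√(Dt)) = (1800 − 1656.8)/81.78 = 1.751; ½·erfc(1.751) = 0.006638.
C = 20.1 × 0.006638 = 0.133 mg/L.

0.133 mg/L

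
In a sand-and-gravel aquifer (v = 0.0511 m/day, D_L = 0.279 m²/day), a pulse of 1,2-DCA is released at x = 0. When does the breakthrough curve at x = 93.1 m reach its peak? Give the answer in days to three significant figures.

1720 days

For the 1D instantaneous-source solution, setting ∂C/∂t = 0 at fixed x gives v²t² + 2Dt − x² = 0, so t = (√(D² + v²x²) − D)/v².
√(D² + v²x²) = √(0.279² + 0.0511² × 93.1²) = 4.766; v² = 0.00261121.
t = (4.766 − 0.279)/0.00261121 = 1720 days (vs. the pure-advection estimate x/v = 1820 d).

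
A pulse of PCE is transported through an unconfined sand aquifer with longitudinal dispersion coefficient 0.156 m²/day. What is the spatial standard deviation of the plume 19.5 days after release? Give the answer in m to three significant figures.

2.47 m

Dispersive spreading gives a Gaussian with σ² = 2Dt; advection only shifts the center.
σ = √(2 × 0.156 × 19.5) = 2.47 m.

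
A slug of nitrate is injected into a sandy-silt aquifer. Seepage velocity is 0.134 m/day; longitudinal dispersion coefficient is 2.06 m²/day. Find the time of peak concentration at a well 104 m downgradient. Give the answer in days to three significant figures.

For the 1D instantaneous-source solution, setting ∂C/∂t = 0 at fixed x gives v²t² + 2Dt − x² = 0, so t = (√(D² + v²x²) − D)/v².
√(D² + v²x²) = √(2.06² + 0.134² × 104²) = 14.09; v² = 0.017956.
t = (14.09 − 2.06)/0.017956 = 670 days (vs. the pure-advection estimate x/v = 776 d).

670 days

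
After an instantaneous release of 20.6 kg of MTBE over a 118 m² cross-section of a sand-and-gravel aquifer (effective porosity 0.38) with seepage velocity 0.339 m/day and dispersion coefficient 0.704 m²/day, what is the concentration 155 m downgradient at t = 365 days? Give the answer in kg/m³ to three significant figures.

0.00312 kg/m³

For an instantaneous plane source, C(x,t) = M/(n_e·A·√(4πDt)) · exp(−(x−vt)²/(4Dt)), with n_e·A the pore (flow) area.
Plume center vt = 0.339 × 365 = 123.735 m, so the well at 155 m is 31.265 m downgradient of the peak.
√(4πDt) = 56.82 m, giving peak height M/(n_e·A·√(4πDt)) = 20.6/(0.38 × 118 × 56.82) = 0.008085 kg/m³.
(x−vt)²/(4Dt) = (31.265)²/(4 × 0.704 × 365) = 0.9510; exp(−0.9510) = 0.3864.
C = 0.008085 × 0.3864 = 0.00312 kg/m³.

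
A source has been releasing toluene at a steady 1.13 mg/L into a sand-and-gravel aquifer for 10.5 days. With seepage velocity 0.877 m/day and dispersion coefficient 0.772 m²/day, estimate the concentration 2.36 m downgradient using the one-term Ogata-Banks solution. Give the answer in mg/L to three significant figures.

For a continuous step input, C/C₀ ≈ ½·erfc((x−vt)/(2√(Dt))).
vt = 0.877 × 10.5 = 9.2085 m and 2√(Dt) = 2√(0.772 × 10.5) = 5.694 m.
Argument (x−vt)/(2√(Dt)) = (2.36 − 9.2085)/5.694 = -1.203; ½·erfc(-1.203) = 0.9556.
C = 1.13 × 0.9556 = 1.08 mg/L.

1.08 mg/L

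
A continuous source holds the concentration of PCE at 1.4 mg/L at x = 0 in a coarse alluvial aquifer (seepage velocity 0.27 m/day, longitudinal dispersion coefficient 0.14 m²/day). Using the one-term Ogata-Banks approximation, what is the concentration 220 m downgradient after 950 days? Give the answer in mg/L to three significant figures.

1.38 mg/L

For a continuous step input, C/C₀ ≈ ½·erfc((x−vt)/(2√(Dt))).
vt = 0.27 × 950 = 256.5 m and 2√(Dt) = 2√(0.14 × 950) = 23.07 m.
Argument (x−vt)/(2√(Dt)) = (220 − 256.5)/23.07 = -1.582; ½·erfc(-1.582) = 0.9874.
C = 1.4 × 0.9874 = 1.38 mg/L.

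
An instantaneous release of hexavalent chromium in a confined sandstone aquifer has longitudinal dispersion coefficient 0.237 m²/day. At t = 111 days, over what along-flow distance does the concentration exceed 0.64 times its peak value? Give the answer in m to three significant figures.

The plume is Gaussian with σ = √(2Dt) = √(2 × 0.237 × 111) = 7.254 m.
C/C_peak = exp(−Δx²/(2σ²)) = 0.64 ⇒ Δx = σ·√(−2 ln 0.64) = 7.254 × 0.9448 = 6.854 m.
Width = 2Δx = 13.7 m.

13.7 m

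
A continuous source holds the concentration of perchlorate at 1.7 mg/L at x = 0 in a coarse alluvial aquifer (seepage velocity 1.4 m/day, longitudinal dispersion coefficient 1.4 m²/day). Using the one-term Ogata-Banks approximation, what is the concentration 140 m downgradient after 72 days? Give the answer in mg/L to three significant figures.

For a continuous step input, C/C₀ ≈ ½·erfc((x−vt)/(2√(Dt))).
vt = 1.4 × 72 = 100.8 m and 2√(Dt) = 2√(1.4 × 72) = 20.08 m.
Argument (x−vt)/(2√(Dt)) = (140 − 100.8)/20.08 = 1.952; ½·erfc(1.952) = 0.002885.
C = 1.7 × 0.002885 = 0.00490 mg/L.

0.00490 mg/L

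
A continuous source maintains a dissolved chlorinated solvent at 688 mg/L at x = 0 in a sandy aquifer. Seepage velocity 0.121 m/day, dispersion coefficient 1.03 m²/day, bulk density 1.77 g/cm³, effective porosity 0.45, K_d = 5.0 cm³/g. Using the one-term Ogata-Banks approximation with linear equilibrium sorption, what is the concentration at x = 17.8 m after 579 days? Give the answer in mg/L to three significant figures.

Retardation factor R = 1 + ρ_b·K_d/n = 1 + 1.77 × 5.0/0.45 = 20.67.
Sorption retards both mechanisms: v_R = v/R = 0.005854 m/day, D_R = D/R = 0.04983 m²/day.
v_R·t = 0.005854 × 579 = 3.389466 m; 2√(D_R t) = 10.74 m; argument = (17.8 − 3.389466)/10.74 = 1.342.
C = C₀ × ½·erfc(1.342) = 688 × 0.02886 = 19.9 mg/L.

19.9 mg/L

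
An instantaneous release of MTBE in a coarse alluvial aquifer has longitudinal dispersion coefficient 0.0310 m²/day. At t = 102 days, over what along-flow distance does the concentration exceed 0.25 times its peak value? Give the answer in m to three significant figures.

The plume is Gaussian with σ = √(2Dt) = √(2 × 0.0310 × 102) = 2.515 m.
C/C_peak = exp(−Δx²/(2σ²)) = 0.25 ⇒ Δx = σ·√(−2 ln 0.25) = 2.515 × 1.665 = 4.187 m.
Width = 2Δx = 8.37 m.

8.37 m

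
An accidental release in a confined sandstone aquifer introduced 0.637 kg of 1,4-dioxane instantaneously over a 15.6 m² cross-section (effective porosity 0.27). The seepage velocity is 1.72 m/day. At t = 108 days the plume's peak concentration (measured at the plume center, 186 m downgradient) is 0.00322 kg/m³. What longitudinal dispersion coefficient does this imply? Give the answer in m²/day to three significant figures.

At the plume center C_max = M/(n_e·A·√(4πDt)), so D = M²/(4πt·(n_e·A·C_max)²).
n_e·A·C_max = 0.27 × 15.6 × 0.00322 = 0.01356 kg/m.
D = 0.637²/(4π × 108 × 0.01356²) = 1.63 m²/day.

1.63 m²/day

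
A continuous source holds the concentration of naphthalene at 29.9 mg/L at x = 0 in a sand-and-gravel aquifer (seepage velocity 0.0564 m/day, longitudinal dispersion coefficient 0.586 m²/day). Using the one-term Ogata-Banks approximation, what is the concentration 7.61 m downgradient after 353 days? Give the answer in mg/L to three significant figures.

For a continuous step input, C/C₀ ≈ ½·erfc((x−vt)/(2√(Dt))).
vt = 0.0564 × 353 = 19.9092 m and 2√(Dt) = 2√(0.586 × 353) = 28.77 m.
Argument (x−vt)/(2√(Dt)) = (7.61 − 19.9092)/28.77 = -0.4275; ½·erfc(-0.4275) = 0.7273.
C = 29.9 × 0.7273 = 21.7 mg/L.

21.7 mg/L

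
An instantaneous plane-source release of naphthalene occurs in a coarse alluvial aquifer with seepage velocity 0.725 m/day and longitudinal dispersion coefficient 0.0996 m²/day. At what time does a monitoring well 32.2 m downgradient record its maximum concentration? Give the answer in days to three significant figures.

44.2 days

For the 1D instantaneous-source solution, setting ∂C/∂t = 0 at fixed x gives v²t² + 2Dt − x² = 0, so t = (√(D² + v²x²) − D)/v².
√(D² + v²x²) = √(0.0996² + 0.725² × 32.2²) = 23.35; v² = 0.525625.
t = (23.35 − 0.0996)/0.525625 = 44.2 days (vs. the pure-advection estimate x/v = 44.4 d).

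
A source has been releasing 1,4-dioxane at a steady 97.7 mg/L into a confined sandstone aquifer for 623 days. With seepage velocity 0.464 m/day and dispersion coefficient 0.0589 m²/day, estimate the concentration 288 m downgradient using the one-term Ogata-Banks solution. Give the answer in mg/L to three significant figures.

53.7 mg/L

For a continuous step input, C/C₀ ≈ ½·erfc((x−vt)/(2√(Dt))).
vt = 0.464 × 623 = 289.072 m and 2√(Dt) = 2√(0.0589 × 623) = 12.12 m.
Argument (x−vt)/(2√(Dt)) = (288 − 289.072)/12.12 = -0.08845; ½·erfc(-0.08845) = 0.5498.
C = 97.7 × 0.5498 = 53.7 mg/L.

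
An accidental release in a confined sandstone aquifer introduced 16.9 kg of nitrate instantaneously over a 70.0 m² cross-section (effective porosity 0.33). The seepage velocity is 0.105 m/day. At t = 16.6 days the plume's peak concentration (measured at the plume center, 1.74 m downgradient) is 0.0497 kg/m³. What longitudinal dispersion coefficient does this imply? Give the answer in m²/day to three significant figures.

At the plume center C_max = M/(n_e·A·√(4πDt)), so D = M²/(4πt·(n_e·A·C_max)²).
n_e·A·C_max = 0.33 × 70.0 × 0.0497 = 1.148 kg/m.
D = 16.9²/(4π × 16.6 × 1.148²) = 1.04 m²/day.

1.04 m²/day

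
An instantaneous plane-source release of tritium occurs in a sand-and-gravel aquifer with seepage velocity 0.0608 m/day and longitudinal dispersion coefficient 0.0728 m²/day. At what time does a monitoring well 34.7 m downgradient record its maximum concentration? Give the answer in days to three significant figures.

For the 1D instantaneous-source solution, setting ∂C/∂t = 0 at fixed x gives v²t² + 2Dt − x² = 0, so t = (√(D² + v²x²) − D)/v².
√(D² + v²x²) = √(0.0728² + 0.0608² × 34.7²) = 2.111; v² = 0.00369664.
t = (2.111 − 0.0728)/0.00369664 = 551 days (vs. the pure-advection estimate x/v = 571 d).

551 days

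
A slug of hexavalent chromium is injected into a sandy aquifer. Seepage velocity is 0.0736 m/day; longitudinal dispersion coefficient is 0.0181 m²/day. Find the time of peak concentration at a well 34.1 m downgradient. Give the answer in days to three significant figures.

For the 1D instantaneous-source solution, setting ∂C/∂t = 0 at fixed x gives v²t² + 2Dt − x² = 0, so t = (√(D² + v²x²) − D)/v².
√(D² + v²x²) = √(0.0181² + 0.0736² × 34.1²) = 2.510; v² = 0.00541696.
t = (2.510 − 0.0181)/0.00541696 = 460 days (vs. the pure-advection estimate x/v = 463 d).

460 days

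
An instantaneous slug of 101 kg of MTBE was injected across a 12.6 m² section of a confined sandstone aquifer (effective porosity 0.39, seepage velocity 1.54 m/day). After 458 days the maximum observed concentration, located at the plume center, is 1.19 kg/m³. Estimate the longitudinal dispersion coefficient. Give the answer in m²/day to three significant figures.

0.0518 m²/day

At the plume center C_max = M/(n_e·A·√(4πDt)), so D = M²/(4πt·(n_e·A·C_max)²).
n_e·A·C_max = 0.39 × 12.6 × 1.19 = 5.848 kg/m.
D = 101²/(4π × 458 × 5.848²) = 0.0518 m²/day.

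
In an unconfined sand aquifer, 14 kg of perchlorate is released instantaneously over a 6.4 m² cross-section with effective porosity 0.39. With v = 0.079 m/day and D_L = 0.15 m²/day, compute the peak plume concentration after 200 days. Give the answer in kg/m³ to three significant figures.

0.289 kg/m³

The peak of an instantaneous 1D plume sits at x = vt; there the Gaussian factor is 1 and C_max = M/(n_e·A·√(4πDt)), where n_e·A is the pore area the mass is dissolved in.
√(4πDt) = √(4π × 0.15 × 200) = 19.42 m, so C_max = 14/(0.39 × 6.4 × 19.42) = 0.289 kg/m³.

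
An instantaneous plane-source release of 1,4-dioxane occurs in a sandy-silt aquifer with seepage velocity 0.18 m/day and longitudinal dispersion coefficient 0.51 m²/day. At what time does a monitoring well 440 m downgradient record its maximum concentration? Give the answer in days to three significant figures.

For the 1D instantaneous-source solution, setting ∂C/∂t = 0 at fixed x gives v²t² + 2Dt − x² = 0, so t = (√(D² + v²x²) − D)/v².
√(D² + v²x²) = √(0.51² + 0.18² × 440²) = 79.20; v² = 0.0324.
t = (79.20 − 0.51)/0.0324 = 2430 days (vs. the pure-advection estimate x/v = 2440 d).

2430 days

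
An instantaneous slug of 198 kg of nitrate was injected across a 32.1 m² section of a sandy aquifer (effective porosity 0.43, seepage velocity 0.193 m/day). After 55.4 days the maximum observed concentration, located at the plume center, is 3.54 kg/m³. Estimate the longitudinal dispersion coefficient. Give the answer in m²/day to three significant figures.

0.0236 m²/day

At the plume center C_max = M/(n_e·A·√(4πDt)), so D = M²/(4πt·(n_e·A·C_max)²).
n_e·A·C_max = 0.43 × 32.1 × 3.54 = 48.86 kg/m.
D = 198²/(4π × 55.4 × 48.86²) = 0.0236 m²/day.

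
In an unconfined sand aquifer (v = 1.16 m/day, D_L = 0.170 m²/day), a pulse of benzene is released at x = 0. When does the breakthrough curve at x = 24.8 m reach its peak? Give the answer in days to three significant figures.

21.3 days

For the 1D instantaneous-source solution, setting ∂C/∂t = 0 at fixed x gives v²t² + 2Dt − x² = 0, so t = (√(D² + v²x²) − D)/v².
√(D² + v²x²) = √(0.170² + 1.16² × 24.8²) = 28.77; v² = 1.3456.
t = (28.77 − 0.170)/1.3456 = 21.3 days (vs. the pure-advection estimate x/v = 21.4 d).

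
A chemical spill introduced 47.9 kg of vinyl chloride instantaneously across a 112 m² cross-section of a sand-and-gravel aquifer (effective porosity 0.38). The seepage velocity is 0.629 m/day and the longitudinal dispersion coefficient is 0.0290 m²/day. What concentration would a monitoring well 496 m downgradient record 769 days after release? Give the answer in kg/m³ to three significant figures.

0.0123 kg/m³

For an instantaneous plane source, C(x,t) = M/(n_e·A·√(4πDt)) · exp(−(x−vt)²/(4Dt)), with n_e·A the pore (flow) area.
Plume center vt = 0.629 × 769 = 483.701 m, so the well at 496 m is 12.299 m downgradient of the peak.
√(4πDt) = 16.74 m, giving peak height M/(n_e·A·√(4πDt)) = 47.9/(0.38 × 112 × 16.74) = 0.06723 kg/m³.
(x−vt)²/(4Dt) = (12.299)²/(4 × 0.0290 × 769) = 1.696; exp(−1.696) = 0.1834.
C = 0.06723 × 0.1834 = 0.0123 kg/m³.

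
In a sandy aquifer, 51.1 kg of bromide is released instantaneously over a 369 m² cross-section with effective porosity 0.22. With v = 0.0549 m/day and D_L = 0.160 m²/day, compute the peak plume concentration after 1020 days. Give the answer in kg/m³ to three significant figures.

0.0139 kg/m³

The peak of an instantaneous 1D plume sits at x = vt; there the Gaussian factor is 1 and C_max = M/(n_e·A·√(4πDt)), where n_e·A is the pore area the mass is dissolved in.
√(4πDt) = √(4π × 0.160 × 1020) = 45.29 m, so C_max = 51.1/(0.22 × 369 × 45.29) = 0.0139 kg/m³.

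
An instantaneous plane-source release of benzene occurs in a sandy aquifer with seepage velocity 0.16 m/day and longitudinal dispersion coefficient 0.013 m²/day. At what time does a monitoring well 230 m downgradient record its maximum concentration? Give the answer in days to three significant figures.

1440 days

For the 1D instantaneous-source solution, setting ∂C/∂t = 0 at fixed x gives v²t² + 2Dt − x² = 0, so t = (√(D² + v²x²) − D)/v².
√(D² + v²x²) = √(0.013² + 0.16² × 230²) = 36.80; v² = 0.0256.
t = (36.80 − 0.013)/0.0256 = 1440 days (vs. the pure-advection estimate x/v = 1440 d).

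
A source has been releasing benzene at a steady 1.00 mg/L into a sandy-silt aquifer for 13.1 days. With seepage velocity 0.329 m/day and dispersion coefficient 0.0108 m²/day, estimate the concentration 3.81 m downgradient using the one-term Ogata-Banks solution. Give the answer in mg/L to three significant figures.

For a continuous step input, C/C₀ ≈ ½·erfc((x−vt)/(2√(Dt))).
vt = 0.329 × 13.1 = 4.3099 m and 2√(Dt) = 2√(0.0108 × 13.1) = 0.7523 m.
Argument (x−vt)/(2√(Dt)) = (3.81 − 4.3099)/0.7523 = -0.6645; ½·erfc(-0.6645) = 0.8263.
C = 1.00 × 0.8263 = 0.826 mg/L.

0.826 mg/L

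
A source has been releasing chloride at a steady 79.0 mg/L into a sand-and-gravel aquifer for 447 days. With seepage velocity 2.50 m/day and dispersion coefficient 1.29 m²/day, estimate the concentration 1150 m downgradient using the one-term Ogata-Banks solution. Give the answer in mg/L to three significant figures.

13.4 mg/L

For a continuous step input, C/C₀ ≈ ½·erfc((x−vt)/(2√(Dt))).
vt = 2.50 × 447 = 1117.5 m and 2√(Dt) = 2√(1.29 × 447) = 48.03 m.
Argument (x−vt)/(2√(Dt)) = (1150 − 1117.5)/48.03 = 0.6767; ½·erfc(0.6767) = 0.1693.
C = 79.0 × 0.1693 = 13.4 mg/L.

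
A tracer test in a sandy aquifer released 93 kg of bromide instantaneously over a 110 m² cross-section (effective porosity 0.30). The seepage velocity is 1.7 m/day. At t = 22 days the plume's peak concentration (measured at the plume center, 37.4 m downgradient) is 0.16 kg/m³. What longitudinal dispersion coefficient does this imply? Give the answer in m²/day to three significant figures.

At the plume center C_max = M/(n_e·A·√(4πDt)), so D = M²/(4πt·(n_e·A·C_max)²).
n_e·A·C_max = 0.30 × 110 × 0.16 = 5.280 kg/m.
D = 93²/(4π × 22 × 5.280²) = 1.12 m²/day.

1.12 m²/day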